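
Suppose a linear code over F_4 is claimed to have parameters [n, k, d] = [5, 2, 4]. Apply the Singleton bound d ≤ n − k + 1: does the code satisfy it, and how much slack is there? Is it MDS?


Singleton RHS = n − k + 1 = 4, slack = 0, bound satisfied, MDS.

Singleton bound: d ≤ n − k + 1.
Here n = 5, k = 2, so n − k + 1 = 4.
Given d = 4, check d ≤ 4: YES.
Slack = (n − k + 1) − d = 0.
The code is MDS (slack = 0).
Description: the claimed parameters are [5, 2, 4]_4; such a code would be MDS (meets Singleton bound).


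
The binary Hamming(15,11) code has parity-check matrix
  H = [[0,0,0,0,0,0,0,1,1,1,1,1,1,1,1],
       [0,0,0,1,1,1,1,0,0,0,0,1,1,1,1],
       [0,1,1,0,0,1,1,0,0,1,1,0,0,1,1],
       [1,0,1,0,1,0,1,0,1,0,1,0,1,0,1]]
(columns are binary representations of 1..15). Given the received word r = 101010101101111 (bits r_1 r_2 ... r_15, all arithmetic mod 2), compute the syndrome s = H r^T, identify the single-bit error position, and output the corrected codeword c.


s = (0, 0, 1, 1)^T, error position = 3, corrected codeword c = 100010101101111

Compute s = H r^T mod 2 one row at a time:
  s_1 = 0 + 1 + 1 + 0 + 1 + 1 + 1 + 1 = 6 ≡ 0 (mod 2).
  s_2 = 0 + 1 + 0 + 1 + 1 + 1 + 1 + 1 = 6 ≡ 0 (mod 2).
  s_3 = 0 + 1 + 0 + 1 + 1 + 0 + 1 + 1 = 5 ≡ 1 (mod 2).
  s_4 = 1 + 1 + 1 + 1 + 1 + 0 + 1 + 1 = 7 ≡ 1 (mod 2).
s = (0, 0, 1, 1)^T — this equals column 3 of H (binary 0011), so error is at position 3.
Correct: flip bit 3 of r = 101010101101111 to get c = 100010101101111.


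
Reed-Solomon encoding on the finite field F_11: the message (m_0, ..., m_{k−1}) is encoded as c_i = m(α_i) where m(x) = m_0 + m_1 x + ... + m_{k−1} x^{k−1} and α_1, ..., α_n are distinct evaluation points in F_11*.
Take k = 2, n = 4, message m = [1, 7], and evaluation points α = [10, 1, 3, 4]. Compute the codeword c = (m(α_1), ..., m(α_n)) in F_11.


c = [5, 8, 0, 7]

Message polynomial: m(x) = 1 + 7·x (mod 11).
For each evaluation point α_i, compute m(α_i) mod 11:
  α_1 = 10: Horner steps 7 → 5, so m(10) = 5.
  α_2 = 1: Horner steps 7 → 8, so m(1) = 8.
  α_3 = 3: Horner steps 7 → 0, so m(3) = 0.
  α_4 = 4: Horner steps 7 → 7, so m(4) = 7.
Codeword c = [5, 8, 0, 7] ∈ F_11^4.


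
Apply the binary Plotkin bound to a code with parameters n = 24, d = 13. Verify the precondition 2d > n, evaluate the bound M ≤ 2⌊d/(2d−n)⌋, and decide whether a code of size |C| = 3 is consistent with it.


Plotkin bound M ≤ 12; given |C| = 3 ≤ bound (satisfied).

Check applicability: 2d = 26, n = 24.
2d − n = 2 > 0, so Plotkin applies.
Compute d/(2d−n) = 13/2 ≈ 6.5000.
⌊d/(2d−n)⌋ = 6.
Plotkin bound: M ≤ 2·6 = 12.
Given |C| = 3, check: satisfied.
This |C| is below the Plotkin bound.


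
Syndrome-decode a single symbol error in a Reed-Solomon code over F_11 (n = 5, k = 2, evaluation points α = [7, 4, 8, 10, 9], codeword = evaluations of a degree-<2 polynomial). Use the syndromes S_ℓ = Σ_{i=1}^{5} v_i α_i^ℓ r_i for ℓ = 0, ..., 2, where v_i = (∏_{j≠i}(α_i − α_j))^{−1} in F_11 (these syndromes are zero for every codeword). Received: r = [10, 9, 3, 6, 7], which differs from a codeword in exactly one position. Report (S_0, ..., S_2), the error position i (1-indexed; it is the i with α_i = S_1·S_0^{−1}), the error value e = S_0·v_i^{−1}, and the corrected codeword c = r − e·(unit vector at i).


S = (2, 9, 2), error at position 4, error magnitude e = 6, c = [10, 9, 3, 0, 7].

Step 1: column multipliers v_i = (∏_{j≠i}(α_i − α_j))^{−1} mod 11.
  i = 1 (α = 7): (7−4)(7−8)(7−10)(7−9) = 3·(−1)·(−3)·(−2) = −18 ≡ 4, so v_1 = 4^{−1} = 3 (mod 11).
  i = 2 (α = 4): (4−7)(4−8)(4−10)(4−9) = (−3)·(−4)·(−6)·(−5) = 360 ≡ 8, so v_2 = 8^{−1} = 7 (mod 11).
  i = 3 (α = 8): (8−7)(8−4)(8−10)(8−9) = 1·4·(−2)·(−1) = 8 ≡ 8, so v_3 = 8^{−1} = 7 (mod 11).
  i = 4 (α = 10): (10−7)(10−4)(10−8)(10−9) = 3·6·2·1 = 36 ≡ 3, so v_4 = 3^{−1} = 4 (mod 11).
  i = 5 (α = 9): (9−7)(9−4)(9−8)(9−10) = 2·5·1·(−1) = −10 ≡ 1, so v_5 = 1^{−1} = 1 (mod 11).
  v = [3, 7, 7, 4, 1].
Step 2: syndromes of r = [10, 9, 3, 6, 7] (all sums mod 11).
  S_0 = Σ v_i r_i = 3·10 + 7·9 + 7·3 + 4·6 + 1·7 = 145 ≡ 2.
  S_1 = Σ v_i α_i r_i = 3·7·10 + 7·4·9 + 7·8·3 + 4·10·6 + 1·9·7 = 933 ≡ 9.
  α_i^2 mod 11 = [5, 5, 9, 1, 4].
  S_2 = Σ v_i α_i^2 r_i = 3·5·10 + 7·5·9 + 7·9·3 + 4·1·6 + 1·4·7 = 706 ≡ 2.
  S = (2, 9, 2) ≠ 0, so r is not a codeword (an error is present).
Step 3: locate the error. For a single error e at position i, S_ℓ = v_i·e·α_i^ℓ, so α_err = S_1/S_0.
  S_0^{−1} = 2^{−1} = 6 (mod 11), so α_err = 9·6 = 54 ≡ 10 = α_4. Error position i = 4.
  Consistency check: S_2/S_1 = 2·5 = 10 ≡ 10 = α_err ✓ (single-error assumption holds).
Step 4: error magnitude e = S_0/v_4 = S_0·∏_{j≠4}(α_4 − α_j) = 2·3 = 6 ≡ 6 (mod 11).
Step 5: correct position 4: c_4 = r_4 − e = 6 − 6 ≡ 0 (mod 11). Hence c = [10, 9, 3, 0, 7].
  Check: interpolating c through the α_i gives m(x) = 4 + 4·x (degree < 2) with m(α_i) = c_i for every i, so c is indeed a codeword.


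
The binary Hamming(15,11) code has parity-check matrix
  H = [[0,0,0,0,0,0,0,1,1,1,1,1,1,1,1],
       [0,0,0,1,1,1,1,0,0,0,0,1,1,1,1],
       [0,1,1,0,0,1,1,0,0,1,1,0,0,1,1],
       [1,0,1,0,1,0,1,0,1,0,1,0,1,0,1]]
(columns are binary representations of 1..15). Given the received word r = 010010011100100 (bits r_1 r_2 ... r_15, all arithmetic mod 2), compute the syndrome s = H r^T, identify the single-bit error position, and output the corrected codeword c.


s = (0, 0, 0, 1)^T, error position = 1, corrected codeword c = 110010011100100

Compute s = H r^T mod 2 one row at a time:
  s_1 = 1 + 1 + 1 + 0 + 0 + 1 + 0 + 0 = 4 ≡ 0 (mod 2).
  s_2 = 0 + 1 + 0 + 0 + 0 + 1 + 0 + 0 = 2 ≡ 0 (mod 2).
  s_3 = 1 + 0 + 0 + 0 + 1 + 0 + 0 + 0 = 2 ≡ 0 (mod 2).
  s_4 = 0 + 0 + 1 + 0 + 1 + 0 + 1 + 0 = 3 ≡ 1 (mod 2).
s = (0, 0, 0, 1)^T — this equals column 1 of H (binary 0001), so error is at position 1.
Correct: flip bit 1 of r = 010010011100100 to get c = 110010011100100.


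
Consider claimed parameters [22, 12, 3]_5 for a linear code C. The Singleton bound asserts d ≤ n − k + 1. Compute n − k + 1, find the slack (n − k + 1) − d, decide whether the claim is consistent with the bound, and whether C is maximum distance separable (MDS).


Singleton RHS = n − k + 1 = 11, slack = 8, bound satisfied, not MDS.

Singleton bound: d ≤ n − k + 1.
Here n = 22, k = 12, so n − k + 1 = 11.
Given d = 3, check d ≤ 11: YES.
Slack = (n − k + 1) − d = 8.
The code is NOT MDS (slack = 8 > 0).
Description: the claimed parameters are [22, 12, 3]_5; such a code would be non-MDS.


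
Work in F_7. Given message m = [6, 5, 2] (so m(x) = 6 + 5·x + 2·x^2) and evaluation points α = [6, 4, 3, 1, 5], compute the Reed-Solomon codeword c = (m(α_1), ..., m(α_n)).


c = [3, 2, 4, 6, 4]

Message polynomial: m(x) = 6 + 5·x + 2·x^2 (mod 7).
For each evaluation point α_i, compute m(α_i) mod 7:
  α_1 = 6: Horner steps 2 → 3 → 3, so m(6) = 3.
  α_2 = 4: Horner steps 2 → 6 → 2, so m(4) = 2.
  α_3 = 3: Horner steps 2 → 4 → 4, so m(3) = 4.
  α_4 = 1: Horner steps 2 → 0 → 6, so m(1) = 6.
  α_5 = 5: Horner steps 2 → 1 → 4, so m(5) = 4.
Codeword c = [3, 2, 4, 6, 4] ∈ F_7^5.


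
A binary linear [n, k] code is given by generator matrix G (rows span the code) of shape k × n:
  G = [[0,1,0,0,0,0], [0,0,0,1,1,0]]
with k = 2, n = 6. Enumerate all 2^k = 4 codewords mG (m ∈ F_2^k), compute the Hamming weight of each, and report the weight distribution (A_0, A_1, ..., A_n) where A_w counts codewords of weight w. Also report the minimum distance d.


Weight distribution: A_0 = 1, A_1 = 1, A_2 = 1, A_3 = 1. Minimum distance d = 1.

Enumerate all 2^2 = 4 messages m ∈ F_2^2.
For each, compute codeword c = mG in F_2^6, then tally its weight.
  m = 00 → c = 000000, weight = 0.
  m = 10 → c = 010000, weight = 1.
  m = 01 → c = 000110, weight = 2.
  m = 11 → c = 010110, weight = 3.
Tally weights:
  weight 0: 1 codewords.
  weight 1: 1 codewords.
  weight 2: 1 codewords.
  weight 3: 1 codewords.
Minimum distance d = smallest w > 0 with A_w > 0 = 1.
Sanity: Σ A_w = 4 = 2^2 = 4 ✓.


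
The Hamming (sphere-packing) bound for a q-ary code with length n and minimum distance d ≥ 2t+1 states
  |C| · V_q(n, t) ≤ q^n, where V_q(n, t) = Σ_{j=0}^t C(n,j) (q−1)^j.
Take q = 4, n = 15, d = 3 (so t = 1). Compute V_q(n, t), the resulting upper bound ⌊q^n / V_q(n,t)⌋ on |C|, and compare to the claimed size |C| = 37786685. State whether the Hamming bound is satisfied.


V_q(n, t) = 46, q^n = 1073741824, Hamming bound = 23342213, |C| = 37786685 > bound (violated).

Step 1: Compute V_q(n, t) = Σ_{j=0}^1 C(n, j) (q−1)^j.
  j = 0: C(15,0)·(3)^0 = 1·1 = 1.
  j = 1: C(15,1)·(3)^1 = 15·3 = 45.
  V_q(n, t) = 1 + 45 = 46.
Step 2: q^n = 4^15 = 1073741824.
Step 3: Hamming bound ⌊q^n / V_q(n,t)⌋ = ⌊1073741824/46⌋ = 23342213.
Step 4: Compare |C| = 37786685 to 23342213: violated.
The claimed |C| lies above the Hamming bound, so no 4-ary code of length 15 with d ≥ 3 can have 37786685 codewords.


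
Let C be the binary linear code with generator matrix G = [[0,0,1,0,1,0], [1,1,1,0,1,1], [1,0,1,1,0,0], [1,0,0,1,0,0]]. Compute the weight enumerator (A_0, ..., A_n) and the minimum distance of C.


Weight distribution: A_0 = 1, A_1 = 2, A_2 = 2, A_3 = 4, A_4 = 5, A_5 = 2. Minimum distance d = 1.

Enumerate all 2^4 = 16 messages m ∈ F_2^4.
For each, compute codeword c = mG in F_2^6, then tally its weight.
  m = 0000 → c = 000000, weight = 0.
  m = 1000 → c = 001010, weight = 2.
  m = 0100 → c = 111011, weight = 5.
  m = 1100 → c = 110001, weight = 3.
  m = 0010 → c = 101100, weight = 3.
  m = 1010 → c = 100110, weight = 3.
  m = 0110 → c = 010111, weight = 4.
  m = 1110 → c = 011101, weight = 4.
  m = 0001 → c = 100100, weight = 2.
  m = 1001 → c = 101110, weight = 4.
  m = 0101 → c = 011111, weight = 5.
  m = 1101 → c = 010101, weight = 3.
  m = 0011 → c = 001000, weight = 1.
  m = 1011 → c = 000010, weight = 1.
  m = 0111 → c = 110011, weight = 4.
  m = 1111 → c = 111001, weight = 4.
Tally weights:
  weight 0: 1 codewords.
  weight 1: 2 codewords.
  weight 2: 2 codewords.
  weight 3: 4 codewords.
  weight 4: 5 codewords.
  weight 5: 2 codewords.
Minimum distance d = smallest w > 0 with A_w > 0 = 1.
Sanity: Σ A_w = 16 = 2^4 = 16 ✓.


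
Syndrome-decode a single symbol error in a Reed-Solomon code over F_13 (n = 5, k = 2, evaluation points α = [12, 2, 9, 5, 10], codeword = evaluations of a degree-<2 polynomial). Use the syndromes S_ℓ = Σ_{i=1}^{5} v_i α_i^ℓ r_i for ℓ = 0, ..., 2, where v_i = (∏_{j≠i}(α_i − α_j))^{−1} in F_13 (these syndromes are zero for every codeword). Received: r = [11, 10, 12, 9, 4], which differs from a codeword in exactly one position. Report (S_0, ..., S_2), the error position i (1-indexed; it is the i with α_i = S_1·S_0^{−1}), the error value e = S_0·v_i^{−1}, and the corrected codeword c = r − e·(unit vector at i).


S = (6, 8, 2), error at position 5, error magnitude e = 1, c = [11, 10, 12, 9, 3].

Step 1: column multipliers v_i = (∏_{j≠i}(α_i − α_j))^{−1} mod 13.
  i = 1 (α = 12): (12−2)(12−9)(12−5)(12−10) = 10·3·7·2 = 420 ≡ 4, so v_1 = 4^{−1} = 10 (mod 13).
  i = 2 (α = 2): (2−12)(2−9)(2−5)(2−10) = (−10)·(−7)·(−3)·(−8) = 1680 ≡ 3, so v_2 = 3^{−1} = 9 (mod 13).
  i = 3 (α = 9): (9−12)(9−2)(9−5)(9−10) = (−3)·7·4·(−1) = 84 ≡ 6, so v_3 = 6^{−1} = 11 (mod 13).
  i = 4 (α = 5): (5−12)(5−2)(5−9)(5−10) = (−7)·3·(−4)·(−5) = −420 ≡ 9, so v_4 = 9^{−1} = 3 (mod 13).
  i = 5 (α = 10): (10−12)(10−2)(10−9)(10−5) = (−2)·8·1·5 = −80 ≡ 11, so v_5 = 11^{−1} = 6 (mod 13).
  v = [10, 9, 11, 3, 6].
Step 2: syndromes of r = [11, 10, 12, 9, 4] (all sums mod 13).
  S_0 = Σ v_i r_i = 10·11 + 9·10 + 11·12 + 3·9 + 6·4 = 383 ≡ 6.
  S_1 = Σ v_i α_i r_i = 10·12·11 + 9·2·10 + 11·9·12 + 3·5·9 + 6·10·4 = 3063 ≡ 8.
  α_i^2 mod 13 = [1, 4, 3, 12, 9].
  S_2 = Σ v_i α_i^2 r_i = 10·1·11 + 9·4·10 + 11·3·12 + 3·12·9 + 6·9·4 = 1406 ≡ 2.
  S = (6, 8, 2) ≠ 0, so r is not a codeword (an error is present).
Step 3: locate the error. For a single error e at position i, S_ℓ = v_i·e·α_i^ℓ, so α_err = S_1/S_0.
  S_0^{−1} = 6^{−1} = 11 (mod 13), so α_err = 8·11 = 88 ≡ 10 = α_5. Error position i = 5.
  Consistency check: S_2/S_1 = 2·5 = 10 ≡ 10 = α_err ✓ (single-error assumption holds).
Step 4: error magnitude e = S_0/v_5 = S_0·∏_{j≠5}(α_5 − α_j) = 6·11 = 66 ≡ 1 (mod 13).
Step 5: correct position 5: c_5 = r_5 − e = 4 − 1 ≡ 3 (mod 13). Hence c = [11, 10, 12, 9, 3].
  Check: interpolating c through the α_i gives m(x) = 2 + 4·x (degree < 2) with m(α_i) = c_i for every i, so c is indeed a codeword.


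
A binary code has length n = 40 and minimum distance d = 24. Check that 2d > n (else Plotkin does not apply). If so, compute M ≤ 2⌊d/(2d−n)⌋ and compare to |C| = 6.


Plotkin bound M ≤ 6; given |C| = 6 ≤ bound (satisfied).

Check applicability: 2d = 48, n = 40.
2d − n = 8 > 0, so Plotkin applies.
Compute d/(2d−n) = 24/8 ≈ 3.0000.
⌊d/(2d−n)⌋ = 3.
Plotkin bound: M ≤ 2·3 = 6.
Given |C| = 6, check: satisfied.
This |C| is at the Plotkin bound.


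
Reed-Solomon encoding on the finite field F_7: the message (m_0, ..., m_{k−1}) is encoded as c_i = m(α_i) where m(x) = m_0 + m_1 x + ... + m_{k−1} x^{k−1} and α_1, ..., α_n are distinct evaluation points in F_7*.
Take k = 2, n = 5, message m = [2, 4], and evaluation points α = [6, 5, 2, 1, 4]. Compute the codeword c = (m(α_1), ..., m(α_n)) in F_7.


c = [5, 1, 3, 6, 4]

Message polynomial: m(x) = 2 + 4·x (mod 7).
For each evaluation point α_i, compute m(α_i) mod 7:
  α_1 = 6: Horner steps 4 → 5, so m(6) = 5.
  α_2 = 5: Horner steps 4 → 1, so m(5) = 1.
  α_3 = 2: Horner steps 4 → 3, so m(2) = 3.
  α_4 = 1: Horner steps 4 → 6, so m(1) = 6.
  α_5 = 4: Horner steps 4 → 4, so m(4) = 4.
Codeword c = [5, 1, 3, 6, 4] ∈ F_7^5.


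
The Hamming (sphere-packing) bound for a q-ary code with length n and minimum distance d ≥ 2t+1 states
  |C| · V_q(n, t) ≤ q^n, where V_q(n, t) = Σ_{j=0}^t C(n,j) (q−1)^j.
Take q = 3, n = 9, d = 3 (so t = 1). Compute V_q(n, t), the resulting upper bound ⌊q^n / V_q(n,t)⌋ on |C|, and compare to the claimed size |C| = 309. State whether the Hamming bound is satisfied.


V_q(n, t) = 19, q^n = 19683, Hamming bound = 1035, |C| = 309 ≤ bound (satisfied).

Step 1: Compute V_q(n, t) = Σ_{j=0}^1 C(n, j) (q−1)^j.
  j = 0: C(9,0)·(2)^0 = 1·1 = 1.
  j = 1: C(9,1)·(2)^1 = 9·2 = 18.
  V_q(n, t) = 1 + 18 = 19.
Step 2: q^n = 3^9 = 19683.
Step 3: Hamming bound ⌊q^n / V_q(n,t)⌋ = ⌊19683/19⌋ = 1035.
Step 4: Compare |C| = 309 to 1035: satisfied.
The claimed |C| lies below the Hamming bound.


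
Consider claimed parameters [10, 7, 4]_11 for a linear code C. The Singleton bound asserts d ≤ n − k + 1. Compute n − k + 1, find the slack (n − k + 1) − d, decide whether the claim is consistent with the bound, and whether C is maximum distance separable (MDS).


Singleton RHS = n − k + 1 = 4, slack = 0, bound satisfied, MDS.

Singleton bound: d ≤ n − k + 1.
Here n = 10, k = 7, so n − k + 1 = 4.
Given d = 4, check d ≤ 4: YES.
Slack = (n − k + 1) − d = 0.
The code is MDS (slack = 0).
Description: the claimed parameters are [10, 7, 4]_11; such a code would be MDS (meets Singleton bound).


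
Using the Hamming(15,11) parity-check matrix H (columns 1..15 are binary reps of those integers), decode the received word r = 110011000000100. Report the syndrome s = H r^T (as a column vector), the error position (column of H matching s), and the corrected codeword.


s = (1, 1, 0, 1)^T, error position = 13, corrected codeword c = 110011000000000

Compute s = H r^T mod 2 one row at a time:
  s_1 = 0 + 0 + 0 + 0 + 0 + 1 + 0 + 0 = 1 ≡ 1 (mod 2).
  s_2 = 0 + 1 + 1 + 0 + 0 + 1 + 0 + 0 = 3 ≡ 1 (mod 2).
  s_3 = 1 + 0 + 1 + 0 + 0 + 0 + 0 + 0 = 2 ≡ 0 (mod 2).
  s_4 = 1 + 0 + 1 + 0 + 0 + 0 + 1 + 0 = 3 ≡ 1 (mod 2).
s = (1, 1, 0, 1)^T — this equals column 13 of H (binary 1101), so error is at position 13.
Correct: flip bit 13 of r = 110011000000100 to get c = 110011000000000.


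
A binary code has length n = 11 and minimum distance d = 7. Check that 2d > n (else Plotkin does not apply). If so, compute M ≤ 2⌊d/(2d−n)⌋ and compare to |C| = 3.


Plotkin bound M ≤ 4; given |C| = 3 ≤ bound (satisfied).

Check applicability: 2d = 14, n = 11.
2d − n = 3 > 0, so Plotkin applies.
Compute d/(2d−n) = 7/3 ≈ 2.3333.
⌊d/(2d−n)⌋ = 2.
Plotkin bound: M ≤ 2·2 = 4.
Given |C| = 3, check: satisfied.
This |C| is below the Plotkin bound.


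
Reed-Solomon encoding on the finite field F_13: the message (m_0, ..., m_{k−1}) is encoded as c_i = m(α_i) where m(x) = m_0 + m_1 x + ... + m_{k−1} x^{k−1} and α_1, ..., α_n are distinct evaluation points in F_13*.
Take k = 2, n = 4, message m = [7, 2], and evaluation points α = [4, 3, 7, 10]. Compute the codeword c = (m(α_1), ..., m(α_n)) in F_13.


c = [2, 0, 8, 1]

Message polynomial: m(x) = 7 + 2·x (mod 13).
For each evaluation point α_i, compute m(α_i) mod 13:
  α_1 = 4: Horner steps 2 → 2, so m(4) = 2.
  α_2 = 3: Horner steps 2 → 0, so m(3) = 0.
  α_3 = 7: Horner steps 2 → 8, so m(7) = 8.
  α_4 = 10: Horner steps 2 → 1, so m(10) = 1.
Codeword c = [2, 0, 8, 1] ∈ F_13^4.


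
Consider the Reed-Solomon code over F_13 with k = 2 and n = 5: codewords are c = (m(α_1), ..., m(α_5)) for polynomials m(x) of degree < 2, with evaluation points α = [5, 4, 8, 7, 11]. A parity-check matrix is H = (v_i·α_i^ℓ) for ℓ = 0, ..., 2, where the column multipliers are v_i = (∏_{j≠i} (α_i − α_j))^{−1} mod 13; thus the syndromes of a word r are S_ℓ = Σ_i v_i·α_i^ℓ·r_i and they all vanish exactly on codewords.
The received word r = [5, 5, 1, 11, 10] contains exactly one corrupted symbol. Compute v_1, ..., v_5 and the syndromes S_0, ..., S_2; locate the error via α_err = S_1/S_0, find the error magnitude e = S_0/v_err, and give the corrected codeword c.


S = (7, 2, 8), error at position 2, error magnitude e = 3, c = [5, 2, 1, 11, 10].

Step 1: column multipliers v_i = (∏_{j≠i}(α_i − α_j))^{−1} mod 13.
  i = 1 (α = 5): (5−4)(5−8)(5−7)(5−11) = 1·(−3)·(−2)·(−6) = −36 ≡ 3, so v_1 = 3^{−1} = 9 (mod 13).
  i = 2 (α = 4): (4−5)(4−8)(4−7)(4−11) = (−1)·(−4)·(−3)·(−7) = 84 ≡ 6, so v_2 = 6^{−1} = 11 (mod 13).
  i = 3 (α = 8): (8−5)(8−4)(8−7)(8−11) = 3·4·1·(−3) = −36 ≡ 3, so v_3 = 3^{−1} = 9 (mod 13).
  i = 4 (α = 7): (7−5)(7−4)(7−8)(7−11) = 2·3·(−1)·(−4) = 24 ≡ 11, so v_4 = 11^{−1} = 6 (mod 13).
  i = 5 (α = 11): (11−5)(11−4)(11−8)(11−7) = 6·7·3·4 = 504 ≡ 10, so v_5 = 10^{−1} = 4 (mod 13).
  v = [9, 11, 9, 6, 4].
Step 2: syndromes of r = [5, 5, 1, 11, 10] (all sums mod 13).
  S_0 = Σ v_i r_i = 9·5 + 11·5 + 9·1 + 6·11 + 4·10 = 215 ≡ 7.
  S_1 = Σ v_i α_i r_i = 9·5·5 + 11·4·5 + 9·8·1 + 6·7·11 + 4·11·10 = 1419 ≡ 2.
  α_i^2 mod 13 = [12, 3, 12, 10, 4].
  S_2 = Σ v_i α_i^2 r_i = 9·12·5 + 11·3·5 + 9·12·1 + 6·10·11 + 4·4·10 = 1633 ≡ 8.
  S = (7, 2, 8) ≠ 0, so r is not a codeword (an error is present).
Step 3: locate the error. For a single error e at position i, S_ℓ = v_i·e·α_i^ℓ, so α_err = S_1/S_0.
  S_0^{−1} = 7^{−1} = 2 (mod 13), so α_err = 2·2 = 4 ≡ 4 = α_2. Error position i = 2.
  Consistency check: S_2/S_1 = 8·7 = 56 ≡ 4 = α_err ✓ (single-error assumption holds).
Step 4: error magnitude e = S_0/v_2 = S_0·∏_{j≠2}(α_2 − α_j) = 7·6 = 42 ≡ 3 (mod 13).
Step 5: correct position 2: c_2 = r_2 − e = 5 − 3 ≡ 2 (mod 13). Hence c = [5, 2, 1, 11, 10].
  Check: interpolating c through the α_i gives m(x) = 3 + 3·x (degree < 2) with m(α_i) = c_i for every i, so c is indeed a codeword.


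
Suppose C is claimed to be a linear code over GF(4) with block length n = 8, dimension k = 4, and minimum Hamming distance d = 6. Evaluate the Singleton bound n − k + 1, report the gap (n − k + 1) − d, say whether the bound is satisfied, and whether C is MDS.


Singleton RHS = n − k + 1 = 5, slack = -1, bound violated (no such code; not MDS).

Singleton bound: d ≤ n − k + 1.
Here n = 8, k = 4, so n − k + 1 = 5.
Given d = 6, check d ≤ 5: NO.
Slack = (n − k + 1) − d = -1.
The slack is negative: d = 6 exceeds n − k + 1 = 5 by 1, so the Singleton bound is violated and no linear [8, 4, 6]_4 code can exist. In particular it is not MDS (MDS requires d = n − k + 1 exactly).
Description: the claimed parameters are [8, 4, 6]_4; such a code would be impossible (violates the Singleton bound).


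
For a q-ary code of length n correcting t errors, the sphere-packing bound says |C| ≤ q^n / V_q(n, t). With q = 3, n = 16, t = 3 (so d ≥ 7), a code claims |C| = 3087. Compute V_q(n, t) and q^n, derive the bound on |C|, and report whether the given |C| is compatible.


V_q(n, t) = 4993, q^n = 43046721, Hamming bound = 8621, |C| = 3087 ≤ bound (satisfied).

Step 1: Compute V_q(n, t) = Σ_{j=0}^3 C(n, j) (q−1)^j.
  j = 0: C(16,0)·(2)^0 = 1·1 = 1.
  j = 1: C(16,1)·(2)^1 = 16·2 = 32.
  j = 2: C(16,2)·(2)^2 = 120·4 = 480.
  j = 3: C(16,3)·(2)^3 = 560·8 = 4480.
  V_q(n, t) = 1 + 32 + 480 + 4480 = 4993.
Step 2: q^n = 3^16 = 43046721.
Step 3: Hamming bound ⌊q^n / V_q(n,t)⌋ = ⌊43046721/4993⌋ = 8621.
Step 4: Compare |C| = 3087 to 8621: satisfied.
The claimed |C| lies below the Hamming bound.


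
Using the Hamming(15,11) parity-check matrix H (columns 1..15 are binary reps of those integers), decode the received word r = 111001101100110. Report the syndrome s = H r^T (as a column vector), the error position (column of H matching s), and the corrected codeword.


s = (0, 0, 0, 1)^T, error position = 1, corrected codeword c = 011001101100110

Compute s = H r^T mod 2 one row at a time:
  s_1 = 0 + 1 + 1 + 0 + 0 + 1 + 1 + 0 = 4 ≡ 0 (mod 2).
  s_2 = 0 + 0 + 1 + 1 + 0 + 1 + 1 + 0 = 4 ≡ 0 (mod 2).
  s_3 = 1 + 1 + 1 + 1 + 1 + 0 + 1 + 0 = 6 ≡ 0 (mod 2).
  s_4 = 1 + 1 + 0 + 1 + 1 + 0 + 1 + 0 = 5 ≡ 1 (mod 2).
s = (0, 0, 0, 1)^T — this equals column 1 of H (binary 0001), so error is at position 1.
Correct: flip bit 1 of r = 111001101100110 to get c = 011001101100110.


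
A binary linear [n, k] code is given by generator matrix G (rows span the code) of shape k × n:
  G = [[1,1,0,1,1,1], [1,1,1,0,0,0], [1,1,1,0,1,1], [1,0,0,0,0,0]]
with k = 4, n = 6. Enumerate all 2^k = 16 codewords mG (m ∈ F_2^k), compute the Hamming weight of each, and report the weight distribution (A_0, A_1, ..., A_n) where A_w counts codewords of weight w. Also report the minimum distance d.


Weight distribution: A_0 = 1, A_1 = 1, A_2 = 4, A_3 = 4, A_4 = 3, A_5 = 3. Minimum distance d = 1.

Enumerate all 2^4 = 16 messages m ∈ F_2^4.
For each, compute codeword c = mG in F_2^6, then tally its weight.
  m = 0000 → c = 000000, weight = 0.
  m = 1000 → c = 110111, weight = 5.
  m = 0100 → c = 111000, weight = 3.
  m = 1100 → c = 001111, weight = 4.
  m = 0010 → c = 111011, weight = 5.
  m = 1010 → c = 001100, weight = 2.
  m = 0110 → c = 000011, weight = 2.
  m = 1110 → c = 110100, weight = 3.
  m = 0001 → c = 100000, weight = 1.
  m = 1001 → c = 010111, weight = 4.
  m = 0101 → c = 011000, weight = 2.
  m = 1101 → c = 101111, weight = 5.
  m = 0011 → c = 011011, weight = 4.
  m = 1011 → c = 101100, weight = 3.
  m = 0111 → c = 100011, weight = 3.
  m = 1111 → c = 010100, weight = 2.
Tally weights:
  weight 0: 1 codewords.
  weight 1: 1 codewords.
  weight 2: 4 codewords.
  weight 3: 4 codewords.
  weight 4: 3 codewords.
  weight 5: 3 codewords.
Minimum distance d = smallest w > 0 with A_w > 0 = 1.
Sanity: Σ A_w = 16 = 2^4 = 16 ✓.


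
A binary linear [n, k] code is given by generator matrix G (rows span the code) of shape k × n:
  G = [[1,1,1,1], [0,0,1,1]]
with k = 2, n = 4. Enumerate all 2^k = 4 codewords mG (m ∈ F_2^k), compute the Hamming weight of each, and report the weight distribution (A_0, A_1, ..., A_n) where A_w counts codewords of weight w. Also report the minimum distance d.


Weight distribution: A_0 = 1, A_2 = 2, A_4 = 1. Minimum distance d = 2.

Enumerate all 2^2 = 4 messages m ∈ F_2^2.
For each, compute codeword c = mG in F_2^4, then tally its weight.
  m = 00 → c = 0000, weight = 0.
  m = 10 → c = 1111, weight = 4.
  m = 01 → c = 0011, weight = 2.
  m = 11 → c = 1100, weight = 2.
Tally weights:
  weight 0: 1 codewords.
  weight 2: 2 codewords.
  weight 4: 1 codewords.
Minimum distance d = smallest w > 0 with A_w > 0 = 2.
Sanity: Σ A_w = 4 = 2^2 = 4 ✓.


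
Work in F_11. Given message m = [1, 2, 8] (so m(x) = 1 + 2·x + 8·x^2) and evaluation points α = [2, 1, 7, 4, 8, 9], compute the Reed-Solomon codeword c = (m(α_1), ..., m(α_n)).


c = [4, 0, 0, 5, 1, 7]

Message polynomial: m(x) = 1 + 2·x + 8·x^2 (mod 11).
For each evaluation point α_i, compute m(α_i) mod 11:
  α_1 = 2: Horner steps 8 → 7 → 4, so m(2) = 4.
  α_2 = 1: Horner steps 8 → 10 → 0, so m(1) = 0.
  α_3 = 7: Horner steps 8 → 3 → 0, so m(7) = 0.
  α_4 = 4: Horner steps 8 → 1 → 5, so m(4) = 5.
  α_5 = 8: Horner steps 8 → 0 → 1, so m(8) = 1.
  α_6 = 9: Horner steps 8 → 8 → 7, so m(9) = 7.
Codeword c = [4, 0, 0, 5, 1, 7] ∈ F_11^6.


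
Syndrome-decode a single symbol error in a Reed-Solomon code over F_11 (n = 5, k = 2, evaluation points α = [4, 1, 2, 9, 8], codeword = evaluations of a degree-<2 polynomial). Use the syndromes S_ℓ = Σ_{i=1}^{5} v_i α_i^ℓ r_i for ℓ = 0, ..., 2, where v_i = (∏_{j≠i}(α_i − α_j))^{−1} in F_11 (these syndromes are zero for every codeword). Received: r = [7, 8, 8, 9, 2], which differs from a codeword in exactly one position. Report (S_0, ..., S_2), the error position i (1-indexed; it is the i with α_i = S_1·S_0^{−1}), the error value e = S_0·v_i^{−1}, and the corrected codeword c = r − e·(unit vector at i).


S = (1, 2, 4), error at position 3, error magnitude e = 4, c = [7, 8, 4, 9, 2].

Step 1: column multipliers v_i = (∏_{j≠i}(α_i − α_j))^{−1} mod 11.
  i = 1 (α = 4): (4−1)(4−2)(4−9)(4−8) = 3·2·(−5)·(−4) = 120 ≡ 10, so v_1 = 10^{−1} = 10 (mod 11).
  i = 2 (α = 1): (1−4)(1−2)(1−9)(1−8) = (−3)·(−1)·(−8)·(−7) = 168 ≡ 3, so v_2 = 3^{−1} = 4 (mod 11).
  i = 3 (α = 2): (2−4)(2−1)(2−9)(2−8) = (−2)·1·(−7)·(−6) = −84 ≡ 4, so v_3 = 4^{−1} = 3 (mod 11).
  i = 4 (α = 9): (9−4)(9−1)(9−2)(9−8) = 5·8·7·1 = 280 ≡ 5, so v_4 = 5^{−1} = 9 (mod 11).
  i = 5 (α = 8): (8−4)(8−1)(8−2)(8−9) = 4·7·6·(−1) = −168 ≡ 8, so v_5 = 8^{−1} = 7 (mod 11).
  v = [10, 4, 3, 9, 7].
Step 2: syndromes of r = [7, 8, 8, 9, 2] (all sums mod 11).
  S_0 = Σ v_i r_i = 10·7 + 4·8 + 3·8 + 9·9 + 7·2 = 221 ≡ 1.
  S_1 = Σ v_i α_i r_i = 10·4·7 + 4·1·8 + 3·2·8 + 9·9·9 + 7·8·2 = 1201 ≡ 2.
  α_i^2 mod 11 = [5, 1, 4, 4, 9].
  S_2 = Σ v_i α_i^2 r_i = 10·5·7 + 4·1·8 + 3·4·8 + 9·4·9 + 7·9·2 = 928 ≡ 4.
  S = (1, 2, 4) ≠ 0, so r is not a codeword (an error is present).
Step 3: locate the error. For a single error e at position i, S_ℓ = v_i·e·α_i^ℓ, so α_err = S_1/S_0.
  S_0^{−1} = 1^{−1} = 1 (mod 11), so α_err = 2·1 = 2 ≡ 2 = α_3. Error position i = 3.
  Consistency check: S_2/S_1 = 4·6 = 24 ≡ 2 = α_err ✓ (single-error assumption holds).
Step 4: error magnitude e = S_0/v_3 = S_0·∏_{j≠3}(α_3 − α_j) = 1·4 = 4 ≡ 4 (mod 11).
Step 5: correct position 3: c_3 = r_3 − e = 8 − 4 ≡ 4 (mod 11). Hence c = [7, 8, 4, 9, 2].
  Check: interpolating c through the α_i gives m(x) = 1 + 7·x (degree < 2) with m(α_i) = c_i for every i, so c is indeed a codeword.


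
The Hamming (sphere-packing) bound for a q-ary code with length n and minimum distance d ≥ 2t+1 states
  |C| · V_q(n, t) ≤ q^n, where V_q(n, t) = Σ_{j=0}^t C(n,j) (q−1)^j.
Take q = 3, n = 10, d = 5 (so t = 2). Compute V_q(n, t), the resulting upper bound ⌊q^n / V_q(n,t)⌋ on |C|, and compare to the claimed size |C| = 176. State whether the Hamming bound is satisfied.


V_q(n, t) = 201, q^n = 59049, Hamming bound = 293, |C| = 176 ≤ bound (satisfied).

Step 1: Compute V_q(n, t) = Σ_{j=0}^2 C(n, j) (q−1)^j.
  j = 0: C(10,0)·(2)^0 = 1·1 = 1.
  j = 1: C(10,1)·(2)^1 = 10·2 = 20.
  j = 2: C(10,2)·(2)^2 = 45·4 = 180.
  V_q(n, t) = 1 + 20 + 180 = 201.
Step 2: q^n = 3^10 = 59049.
Step 3: Hamming bound ⌊q^n / V_q(n,t)⌋ = ⌊59049/201⌋ = 293.
Step 4: Compare |C| = 176 to 293: satisfied.
The claimed |C| lies below the Hamming bound.


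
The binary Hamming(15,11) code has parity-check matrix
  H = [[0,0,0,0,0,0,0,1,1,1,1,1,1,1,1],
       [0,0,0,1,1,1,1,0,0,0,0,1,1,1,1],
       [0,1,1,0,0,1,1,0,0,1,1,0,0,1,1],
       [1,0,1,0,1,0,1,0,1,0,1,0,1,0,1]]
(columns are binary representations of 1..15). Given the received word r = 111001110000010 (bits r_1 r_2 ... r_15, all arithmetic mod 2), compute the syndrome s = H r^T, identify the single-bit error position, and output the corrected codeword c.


s = (0, 1, 1, 1)^T, error position = 7, corrected codeword c = 111001010000010

Compute s = H r^T mod 2 one row at a time:
  s_1 = 1 + 0 + 0 + 0 + 0 + 0 + 1 + 0 = 2 ≡ 0 (mod 2).
  s_2 = 0 + 0 + 1 + 1 + 0 + 0 + 1 + 0 = 3 ≡ 1 (mod 2).
  s_3 = 1 + 1 + 1 + 1 + 0 + 0 + 1 + 0 = 5 ≡ 1 (mod 2).
  s_4 = 1 + 1 + 0 + 1 + 0 + 0 + 0 + 0 = 3 ≡ 1 (mod 2).
s = (0, 1, 1, 1)^T — this equals column 7 of H (binary 0111), so error is at position 7.
Correct: flip bit 7 of r = 111001110000010 to get c = 111001010000010.


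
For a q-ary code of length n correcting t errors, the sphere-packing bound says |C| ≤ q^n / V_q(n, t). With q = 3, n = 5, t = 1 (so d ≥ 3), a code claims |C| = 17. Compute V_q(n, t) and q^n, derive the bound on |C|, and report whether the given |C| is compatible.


V_q(n, t) = 11, q^n = 243, Hamming bound = 22, |C| = 17 ≤ bound (satisfied).

Step 1: Compute V_q(n, t) = Σ_{j=0}^1 C(n, j) (q−1)^j.
  j = 0: C(5,0)·(2)^0 = 1·1 = 1.
  j = 1: C(5,1)·(2)^1 = 5·2 = 10.
  V_q(n, t) = 1 + 10 = 11.
Step 2: q^n = 3^5 = 243.
Step 3: Hamming bound ⌊q^n / V_q(n,t)⌋ = ⌊243/11⌋ = 22.
Step 4: Compare |C| = 17 to 22: satisfied.
The claimed |C| lies below the Hamming bound.


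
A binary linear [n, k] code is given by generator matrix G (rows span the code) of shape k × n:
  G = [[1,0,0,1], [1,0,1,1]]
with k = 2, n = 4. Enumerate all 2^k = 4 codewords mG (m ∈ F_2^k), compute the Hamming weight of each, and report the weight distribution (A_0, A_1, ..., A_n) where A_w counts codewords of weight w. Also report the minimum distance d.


Weight distribution: A_0 = 1, A_1 = 1, A_2 = 1, A_3 = 1. Minimum distance d = 1.

Enumerate all 2^2 = 4 messages m ∈ F_2^2.
For each, compute codeword c = mG in F_2^4, then tally its weight.
  m = 00 → c = 0000, weight = 0.
  m = 10 → c = 1001, weight = 2.
  m = 01 → c = 1011, weight = 3.
  m = 11 → c = 0010, weight = 1.
Tally weights:
  weight 0: 1 codewords.
  weight 1: 1 codewords.
  weight 2: 1 codewords.
  weight 3: 1 codewords.
Minimum distance d = smallest w > 0 with A_w > 0 = 1.
Sanity: Σ A_w = 4 = 2^2 = 4 ✓.


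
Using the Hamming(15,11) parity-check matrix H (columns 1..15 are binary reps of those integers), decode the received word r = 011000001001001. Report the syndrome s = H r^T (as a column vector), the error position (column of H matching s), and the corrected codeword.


s = (1, 0, 1, 1)^T, error position = 11, corrected codeword c = 011000001011001

Compute s = H r^T mod 2 one row at a time:
  s_1 = 0 + 1 + 0 + 0 + 1 + 0 + 0 + 1 = 3 ≡ 1 (mod 2).
  s_2 = 0 + 0 + 0 + 0 + 1 + 0 + 0 + 1 = 2 ≡ 0 (mod 2).
  s_3 = 1 + 1 + 0 + 0 + 0 + 0 + 0 + 1 = 3 ≡ 1 (mod 2).
  s_4 = 0 + 1 + 0 + 0 + 1 + 0 + 0 + 1 = 3 ≡ 1 (mod 2).
s = (1, 0, 1, 1)^T — this equals column 11 of H (binary 1011), so error is at position 11.
Correct: flip bit 11 of r = 011000001001001 to get c = 011000001011001.


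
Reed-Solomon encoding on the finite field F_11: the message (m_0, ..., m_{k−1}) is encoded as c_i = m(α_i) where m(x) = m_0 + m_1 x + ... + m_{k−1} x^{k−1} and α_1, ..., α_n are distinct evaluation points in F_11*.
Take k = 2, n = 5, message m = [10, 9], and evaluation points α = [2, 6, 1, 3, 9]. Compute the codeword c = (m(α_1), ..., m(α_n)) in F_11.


c = [6, 9, 8, 4, 3]

Message polynomial: m(x) = 10 + 9·x (mod 11).
For each evaluation point α_i, compute m(α_i) mod 11:
  α_1 = 2: Horner steps 9 → 6, so m(2) = 6.
  α_2 = 6: Horner steps 9 → 9, so m(6) = 9.
  α_3 = 1: Horner steps 9 → 8, so m(1) = 8.
  α_4 = 3: Horner steps 9 → 4, so m(3) = 4.
  α_5 = 9: Horner steps 9 → 3, so m(9) = 3.
Codeword c = [6, 9, 8, 4, 3] ∈ F_11^5.


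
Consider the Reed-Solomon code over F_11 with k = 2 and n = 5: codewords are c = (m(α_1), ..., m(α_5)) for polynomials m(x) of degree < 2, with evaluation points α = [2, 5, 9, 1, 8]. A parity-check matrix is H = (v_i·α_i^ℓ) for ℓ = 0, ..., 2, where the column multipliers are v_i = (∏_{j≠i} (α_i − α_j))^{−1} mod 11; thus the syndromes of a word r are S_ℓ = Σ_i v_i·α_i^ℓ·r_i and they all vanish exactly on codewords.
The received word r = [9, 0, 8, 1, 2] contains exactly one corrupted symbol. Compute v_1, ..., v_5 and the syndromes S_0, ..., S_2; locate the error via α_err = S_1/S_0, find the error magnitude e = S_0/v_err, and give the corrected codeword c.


S = (5, 1, 9), error at position 3, error magnitude e = 9, c = [9, 0, 10, 1, 2].

Step 1: column multipliers v_i = (∏_{j≠i}(α_i − α_j))^{−1} mod 11.
  i = 1 (α = 2): (2−5)(2−9)(2−1)(2−8) = (−3)·(−7)·1·(−6) = −126 ≡ 6, so v_1 = 6^{−1} = 2 (mod 11).
  i = 2 (α = 5): (5−2)(5−9)(5−1)(5−8) = 3·(−4)·4·(−3) = 144 ≡ 1, so v_2 = 1^{−1} = 1 (mod 11).
  i = 3 (α = 9): (9−2)(9−5)(9−1)(9−8) = 7·4·8·1 = 224 ≡ 4, so v_3 = 4^{−1} = 3 (mod 11).
  i = 4 (α = 1): (1−2)(1−5)(1−9)(1−8) = (−1)·(−4)·(−8)·(−7) = 224 ≡ 4, so v_4 = 4^{−1} = 3 (mod 11).
  i = 5 (α = 8): (8−2)(8−5)(8−9)(8−1) = 6·3·(−1)·7 = −126 ≡ 6, so v_5 = 6^{−1} = 2 (mod 11).
  v = [2, 1, 3, 3, 2].
Step 2: syndromes of r = [9, 0, 8, 1, 2] (all sums mod 11).
  S_0 = Σ v_i r_i = 2·9 + 1·0 + 3·8 + 3·1 + 2·2 = 49 ≡ 5.
  S_1 = Σ v_i α_i r_i = 2·2·9 + 1·5·0 + 3·9·8 + 3·1·1 + 2·8·2 = 287 ≡ 1.
  α_i^2 mod 11 = [4, 3, 4, 1, 9].
  S_2 = Σ v_i α_i^2 r_i = 2·4·9 + 1·3·0 + 3·4·8 + 3·1·1 + 2·9·2 = 207 ≡ 9.
  S = (5, 1, 9) ≠ 0, so r is not a codeword (an error is present).
Step 3: locate the error. For a single error e at position i, S_ℓ = v_i·e·α_i^ℓ, so α_err = S_1/S_0.
  S_0^{−1} = 5^{−1} = 9 (mod 11), so α_err = 1·9 = 9 ≡ 9 = α_3. Error position i = 3.
  Consistency check: S_2/S_1 = 9·1 = 9 ≡ 9 = α_err ✓ (single-error assumption holds).
Step 4: error magnitude e = S_0/v_3 = S_0·∏_{j≠3}(α_3 − α_j) = 5·4 = 20 ≡ 9 (mod 11).
Step 5: correct position 3: c_3 = r_3 − e = 8 − 9 ≡ 10 (mod 11). Hence c = [9, 0, 10, 1, 2].
  Check: interpolating c through the α_i gives m(x) = 4 + 8·x (degree < 2) with m(α_i) = c_i for every i, so c is indeed a codeword.


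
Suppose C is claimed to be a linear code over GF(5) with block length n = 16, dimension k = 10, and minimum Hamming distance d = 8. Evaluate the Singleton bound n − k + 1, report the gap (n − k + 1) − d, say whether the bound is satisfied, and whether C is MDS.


Singleton RHS = n − k + 1 = 7, slack = -1, bound violated (no such code; not MDS).

Singleton bound: d ≤ n − k + 1.
Here n = 16, k = 10, so n − k + 1 = 7.
Given d = 8, check d ≤ 7: NO.
Slack = (n − k + 1) − d = -1.
The slack is negative: d = 8 exceeds n − k + 1 = 7 by 1, so the Singleton bound is violated and no linear [16, 10, 8]_5 code can exist. In particular it is not MDS (MDS requires d = n − k + 1 exactly).
Description: the claimed parameters are [16, 10, 8]_5; such a code would be impossible (violates the Singleton bound).


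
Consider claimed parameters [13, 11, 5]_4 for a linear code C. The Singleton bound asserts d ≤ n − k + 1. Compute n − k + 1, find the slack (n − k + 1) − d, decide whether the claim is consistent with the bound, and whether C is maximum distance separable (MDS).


Singleton RHS = n − k + 1 = 3, slack = -2, bound violated (no such code; not MDS).

Singleton bound: d ≤ n − k + 1.
Here n = 13, k = 11, so n − k + 1 = 3.
Given d = 5, check d ≤ 3: NO.
Slack = (n − k + 1) − d = -2.
The slack is negative: d = 5 exceeds n − k + 1 = 3 by 2, so the Singleton bound is violated and no linear [13, 11, 5]_4 code can exist. In particular it is not MDS (MDS requires d = n − k + 1 exactly).
Description: the claimed parameters are [13, 11, 5]_4; such a code would be impossible (violates the Singleton bound).


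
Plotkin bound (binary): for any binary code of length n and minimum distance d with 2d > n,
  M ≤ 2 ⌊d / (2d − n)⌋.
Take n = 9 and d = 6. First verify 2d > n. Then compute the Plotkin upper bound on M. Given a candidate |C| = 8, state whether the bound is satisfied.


Plotkin bound M ≤ 4; given |C| = 8 > bound (violated).

Check applicability: 2d = 12, n = 9.
2d − n = 3 > 0, so Plotkin applies.
Compute d/(2d−n) = 6/3 ≈ 2.0000.
⌊d/(2d−n)⌋ = 2.
Plotkin bound: M ≤ 2·2 = 4.
Given |C| = 8, check: VIOLATED.
This |C| is above the Plotkin bound, so no binary code with n = 9, d = 6 and 8 codewords exists.


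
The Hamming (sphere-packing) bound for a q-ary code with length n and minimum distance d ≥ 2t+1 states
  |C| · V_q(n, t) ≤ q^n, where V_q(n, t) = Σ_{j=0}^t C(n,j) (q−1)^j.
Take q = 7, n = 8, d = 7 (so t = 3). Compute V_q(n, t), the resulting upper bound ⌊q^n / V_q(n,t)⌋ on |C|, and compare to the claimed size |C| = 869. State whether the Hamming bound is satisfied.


V_q(n, t) = 13153, q^n = 5764801, Hamming bound = 438, |C| = 869 > bound (violated).

Step 1: Compute V_q(n, t) = Σ_{j=0}^3 C(n, j) (q−1)^j.
  j = 0: C(8,0)·(6)^0 = 1·1 = 1.
  j = 1: C(8,1)·(6)^1 = 8·6 = 48.
  j = 2: C(8,2)·(6)^2 = 28·36 = 1008.
  j = 3: C(8,3)·(6)^3 = 56·216 = 12096.
  V_q(n, t) = 1 + 48 + 1008 + 12096 = 13153.
Step 2: q^n = 7^8 = 5764801.
Step 3: Hamming bound ⌊q^n / V_q(n,t)⌋ = ⌊5764801/13153⌋ = 438.
Step 4: Compare |C| = 869 to 438: violated.
The claimed |C| lies above the Hamming bound, so no 7-ary code of length 8 with d ≥ 7 can have 869 codewords.


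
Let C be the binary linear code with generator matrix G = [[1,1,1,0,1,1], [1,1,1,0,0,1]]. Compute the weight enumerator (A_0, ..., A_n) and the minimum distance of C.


Weight distribution: A_0 = 1, A_1 = 1, A_4 = 1, A_5 = 1. Minimum distance d = 1.

Enumerate all 2^2 = 4 messages m ∈ F_2^2.
For each, compute codeword c = mG in F_2^6, then tally its weight.
  m = 00 → c = 000000, weight = 0.
  m = 10 → c = 111011, weight = 5.
  m = 01 → c = 111001, weight = 4.
  m = 11 → c = 000010, weight = 1.
Tally weights:
  weight 0: 1 codewords.
  weight 1: 1 codewords.
  weight 4: 1 codewords.
  weight 5: 1 codewords.
Minimum distance d = smallest w > 0 with A_w > 0 = 1.
Sanity: Σ A_w = 4 = 2^2 = 4 ✓.


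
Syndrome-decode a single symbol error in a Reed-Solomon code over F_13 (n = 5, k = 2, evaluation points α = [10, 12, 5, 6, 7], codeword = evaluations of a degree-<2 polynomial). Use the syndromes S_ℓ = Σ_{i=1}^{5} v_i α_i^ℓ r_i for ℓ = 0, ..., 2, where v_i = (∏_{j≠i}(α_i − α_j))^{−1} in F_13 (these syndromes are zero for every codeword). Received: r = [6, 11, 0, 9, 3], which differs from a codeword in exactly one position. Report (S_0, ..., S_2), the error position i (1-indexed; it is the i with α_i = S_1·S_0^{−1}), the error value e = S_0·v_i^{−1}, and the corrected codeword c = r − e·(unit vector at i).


S = (6, 3, 8), error at position 5, error magnitude e = 11, c = [6, 11, 0, 9, 5].

Step 1: column multipliers v_i = (∏_{j≠i}(α_i − α_j))^{−1} mod 13.
  i = 1 (α = 10): (10−12)(10−5)(10−6)(10−7) = (−2)·5·4·3 = −120 ≡ 10, so v_1 = 10^{−1} = 4 (mod 13).
  i = 2 (α = 12): (12−10)(12−5)(12−6)(12−7) = 2·7·6·5 = 420 ≡ 4, so v_2 = 4^{−1} = 10 (mod 13).
  i = 3 (α = 5): (5−10)(5−12)(5−6)(5−7) = (−5)·(−7)·(−1)·(−2) = 70 ≡ 5, so v_3 = 5^{−1} = 8 (mod 13).
  i = 4 (α = 6): (6−10)(6−12)(6−5)(6−7) = (−4)·(−6)·1·(−1) = −24 ≡ 2, so v_4 = 2^{−1} = 7 (mod 13).
  i = 5 (α = 7): (7−10)(7−12)(7−5)(7−6) = (−3)·(−5)·2·1 = 30 ≡ 4, so v_5 = 4^{−1} = 10 (mod 13).
  v = [4, 10, 8, 7, 10].
Step 2: syndromes of r = [6, 11, 0, 9, 3] (all sums mod 13).
  S_0 = Σ v_i r_i = 4·6 + 10·11 + 8·0 + 7·9 + 10·3 = 227 ≡ 6.
  S_1 = Σ v_i α_i r_i = 4·10·6 + 10·12·11 + 8·5·0 + 7·6·9 + 10·7·3 = 2148 ≡ 3.
  α_i^2 mod 13 = [9, 1, 12, 10, 10].
  S_2 = Σ v_i α_i^2 r_i = 4·9·6 + 10·1·11 + 8·12·0 + 7·10·9 + 10·10·3 = 1256 ≡ 8.
  S = (6, 3, 8) ≠ 0, so r is not a codeword (an error is present).
Step 3: locate the error. For a single error e at position i, S_ℓ = v_i·e·α_i^ℓ, so α_err = S_1/S_0.
  S_0^{−1} = 6^{−1} = 11 (mod 13), so α_err = 3·11 = 33 ≡ 7 = α_5. Error position i = 5.
  Consistency check: S_2/S_1 = 8·9 = 72 ≡ 7 = α_err ✓ (single-error assumption holds).
Step 4: error magnitude e = S_0/v_5 = S_0·∏_{j≠5}(α_5 − α_j) = 6·4 = 24 ≡ 11 (mod 13).
Step 5: correct position 5: c_5 = r_5 − e = 3 − 11 ≡ 5 (mod 13). Hence c = [6, 11, 0, 9, 5].
  Check: interpolating c through the α_i gives m(x) = 7 + 9·x (degree < 2) with m(α_i) = c_i for every i, so c is indeed a codeword.
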